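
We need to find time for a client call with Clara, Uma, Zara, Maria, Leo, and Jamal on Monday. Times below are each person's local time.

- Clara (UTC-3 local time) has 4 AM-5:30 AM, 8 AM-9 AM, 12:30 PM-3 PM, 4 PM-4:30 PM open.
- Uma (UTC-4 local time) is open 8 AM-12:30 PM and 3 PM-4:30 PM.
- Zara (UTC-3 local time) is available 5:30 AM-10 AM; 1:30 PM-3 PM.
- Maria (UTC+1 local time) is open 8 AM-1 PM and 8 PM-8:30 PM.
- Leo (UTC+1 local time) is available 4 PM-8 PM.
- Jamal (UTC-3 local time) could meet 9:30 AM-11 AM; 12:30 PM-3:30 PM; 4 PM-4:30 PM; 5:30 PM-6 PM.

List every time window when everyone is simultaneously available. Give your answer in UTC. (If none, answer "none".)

Clara in UTC: 07:00-08:30, 11:00-12:00, 15:30-18:00, 19:00-19:30 (add 3h to convert from UTC-3).
Uma in UTC: 12:00-16:30, 19:00-20:30 (add 4h to convert from UTC-4).
Zara in UTC: 08:30-13:00, 16:30-18:00 (add 3h to convert from UTC-3).
Maria in UTC: 07:00-12:00, 19:00-19:30 (subtract 1h to convert from UTC+1).
Leo in UTC: 15:00-19:00 (subtract 1h to convert from UTC+1).
Jamal in UTC: 12:30-14:00, 15:30-18:30, 19:00-19:30, 20:30-21:00 (add 3h to convert from UTC-3).
Clara ∩ Uma: 15:30-16:30, 19:00-19:30.
Clara ∩ Uma ∩ Zara: ∅.
Clara ∩ Uma ∩ Zara ∩ Maria: ∅.
Clara ∩ Uma ∩ Zara ∩ Maria ∩ Leo: ∅.
Clara ∩ Uma ∩ Zara ∩ Maria ∩ Leo ∩ Jamal: ∅.
There is no time when everyone is free.

none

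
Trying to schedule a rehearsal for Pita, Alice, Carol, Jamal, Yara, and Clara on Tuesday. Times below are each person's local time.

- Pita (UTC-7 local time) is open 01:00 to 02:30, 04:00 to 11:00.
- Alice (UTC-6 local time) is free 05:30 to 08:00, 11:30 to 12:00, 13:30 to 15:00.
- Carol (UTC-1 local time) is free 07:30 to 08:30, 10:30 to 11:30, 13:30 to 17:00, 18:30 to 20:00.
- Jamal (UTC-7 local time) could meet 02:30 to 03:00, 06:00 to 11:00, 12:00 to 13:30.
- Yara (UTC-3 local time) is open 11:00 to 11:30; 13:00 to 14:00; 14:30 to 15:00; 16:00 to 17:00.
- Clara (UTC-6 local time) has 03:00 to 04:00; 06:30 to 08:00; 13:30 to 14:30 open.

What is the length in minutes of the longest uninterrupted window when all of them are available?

Pita in UTC: 08:00-09:30, 11:00-18:00 (add 7h to convert from UTC-7).
Alice in UTC: 11:30-14:00, 17:30-18:00, 19:30-21:00 (add 6h to convert from UTC-6).
Carol in UTC: 08:30-09:30, 11:30-12:30, 14:30-18:00, 19:30-21:00 (add 1h to convert from UTC-1).
Jamal in UTC: 09:30-10:00, 13:00-18:00, 19:00-20:30 (add 7h to convert from UTC-7).
Yara in UTC: 14:00-14:30, 16:00-17:00, 17:30-18:00, 19:00-20:00 (add 3h to convert from UTC-3).
Clara in UTC: 09:00-10:00, 12:30-14:00, 19:30-20:30 (add 6h to convert from UTC-6).
Pita ∩ Alice: 11:30-14:00, 17:30-18:00.
Pita ∩ Alice ∩ Carol: 11:30-12:30, 17:30-18:00.
Pita ∩ Alice ∩ Carol ∩ Jamal: 17:30-18:00.
Pita ∩ Alice ∩ Carol ∩ Jamal ∩ Yara: 17:30-18:00.
Pita ∩ Alice ∩ Carol ∩ Jamal ∩ Yara ∩ Clara: ∅.
There is no time when everyone is free.
No common window exists, so the longest block is 0 minutes.

0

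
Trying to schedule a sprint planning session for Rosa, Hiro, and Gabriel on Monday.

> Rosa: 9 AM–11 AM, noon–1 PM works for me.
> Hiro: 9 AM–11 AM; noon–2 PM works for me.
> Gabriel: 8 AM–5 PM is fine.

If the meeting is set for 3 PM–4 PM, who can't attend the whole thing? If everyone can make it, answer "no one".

Hiro, Rosa

Rosa: not fully free for 15:00-16:00. Hiro: not fully free for 15:00-16:00. Gabriel: free for 15:00-16:00.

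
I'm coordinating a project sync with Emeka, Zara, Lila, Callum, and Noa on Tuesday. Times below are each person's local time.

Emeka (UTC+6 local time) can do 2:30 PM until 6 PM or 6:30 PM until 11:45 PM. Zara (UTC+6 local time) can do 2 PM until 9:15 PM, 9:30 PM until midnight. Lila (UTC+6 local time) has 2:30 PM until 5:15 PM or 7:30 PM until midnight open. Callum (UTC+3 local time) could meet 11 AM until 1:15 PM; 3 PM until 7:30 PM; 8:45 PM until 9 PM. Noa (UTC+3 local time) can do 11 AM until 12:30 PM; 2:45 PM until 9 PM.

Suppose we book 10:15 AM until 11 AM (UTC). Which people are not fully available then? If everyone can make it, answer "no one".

Callum, Noa

Emeka in UTC: 08:30-12:00, 12:30-17:45 (subtract 6h to convert from UTC+6).
Zara in UTC: 08:00-15:15, 15:30-18:00 (subtract 6h to convert from UTC+6).
Lila in UTC: 08:30-11:15, 13:30-18:00 (subtract 6h to convert from UTC+6).
Callum in UTC: 08:00-10:15, 12:00-16:30, 17:45-18:00 (subtract 3h to convert from UTC+3).
Noa in UTC: 08:00-09:30, 11:45-18:00 (subtract 3h to convert from UTC+3).
Emeka: free for 10:15-11:00. Zara: free for 10:15-11:00. Lila: free for 10:15-11:00. Callum: not fully free for 10:15-11:00. Noa: not fully free for 10:15-11:00.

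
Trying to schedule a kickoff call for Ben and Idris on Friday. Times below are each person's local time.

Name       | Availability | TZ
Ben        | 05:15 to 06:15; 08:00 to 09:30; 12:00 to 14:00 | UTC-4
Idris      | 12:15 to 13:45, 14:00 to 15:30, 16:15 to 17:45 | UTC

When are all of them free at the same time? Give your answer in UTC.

12:15-13:30, 16:15-17:45

Ben in UTC: 09:15-10:15, 12:00-13:30, 16:00-18:00 (add 4h to convert from UTC-4).
Idris in UTC: 12:15-13:45, 14:00-15:30, 16:15-17:45.
Ben ∩ Idris: 12:15-13:30, 16:15-17:45.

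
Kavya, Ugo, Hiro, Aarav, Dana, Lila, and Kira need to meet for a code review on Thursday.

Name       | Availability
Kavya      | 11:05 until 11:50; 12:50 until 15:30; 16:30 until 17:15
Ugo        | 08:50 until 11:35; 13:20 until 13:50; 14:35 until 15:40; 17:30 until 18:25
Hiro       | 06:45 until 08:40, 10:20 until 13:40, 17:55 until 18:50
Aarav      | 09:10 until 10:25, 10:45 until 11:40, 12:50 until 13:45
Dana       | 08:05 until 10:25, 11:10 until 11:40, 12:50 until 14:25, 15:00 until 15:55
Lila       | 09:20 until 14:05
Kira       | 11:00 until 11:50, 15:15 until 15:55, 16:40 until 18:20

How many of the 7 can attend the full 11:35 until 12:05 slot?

Hiro and Lila can make the full 11:35-12:05 slot — that's 2.

2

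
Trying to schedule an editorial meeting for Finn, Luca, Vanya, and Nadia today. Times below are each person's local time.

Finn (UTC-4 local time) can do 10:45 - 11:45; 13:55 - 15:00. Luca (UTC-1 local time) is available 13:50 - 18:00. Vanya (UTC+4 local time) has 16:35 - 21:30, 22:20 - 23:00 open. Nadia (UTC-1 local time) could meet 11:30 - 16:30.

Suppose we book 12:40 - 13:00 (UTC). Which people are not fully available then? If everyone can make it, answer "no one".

Finn in UTC: 14:45-15:45, 17:55-19:00 (add 4h to convert from UTC-4).
Luca in UTC: 14:50-19:00 (add 1h to convert from UTC-1).
Vanya in UTC: 12:35-17:30, 18:20-19:00 (subtract 4h to convert from UTC+4).
Nadia in UTC: 12:30-17:30 (add 1h to convert from UTC-1).
Finn: not fully free for 12:40-13:00. Luca: not fully free for 12:40-13:00. Vanya: free for 12:40-13:00. Nadia: free for 12:40-13:00.

Finn, Luca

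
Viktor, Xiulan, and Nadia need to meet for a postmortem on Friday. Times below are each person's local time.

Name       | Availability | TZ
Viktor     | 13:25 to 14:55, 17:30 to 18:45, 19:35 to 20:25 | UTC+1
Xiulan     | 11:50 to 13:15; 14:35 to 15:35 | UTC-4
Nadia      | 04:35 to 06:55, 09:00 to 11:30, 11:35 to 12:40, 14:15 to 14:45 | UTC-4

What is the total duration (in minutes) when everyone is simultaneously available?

20

Viktor in UTC: 12:25-13:55, 16:30-17:45, 18:35-19:25 (subtract 1h to convert from UTC+1).
Xiulan in UTC: 15:50-17:15, 18:35-19:35 (add 4h to convert from UTC-4).
Nadia in UTC: 08:35-10:55, 13:00-15:30, 15:35-16:40, 18:15-18:45 (add 4h to convert from UTC-4).
Viktor ∩ Xiulan: 16:30-17:15, 18:35-19:25.
Viktor ∩ Xiulan ∩ Nadia: 16:30-16:40, 18:35-18:45.
Summing the common windows: 10 + 10 = 20 minutes.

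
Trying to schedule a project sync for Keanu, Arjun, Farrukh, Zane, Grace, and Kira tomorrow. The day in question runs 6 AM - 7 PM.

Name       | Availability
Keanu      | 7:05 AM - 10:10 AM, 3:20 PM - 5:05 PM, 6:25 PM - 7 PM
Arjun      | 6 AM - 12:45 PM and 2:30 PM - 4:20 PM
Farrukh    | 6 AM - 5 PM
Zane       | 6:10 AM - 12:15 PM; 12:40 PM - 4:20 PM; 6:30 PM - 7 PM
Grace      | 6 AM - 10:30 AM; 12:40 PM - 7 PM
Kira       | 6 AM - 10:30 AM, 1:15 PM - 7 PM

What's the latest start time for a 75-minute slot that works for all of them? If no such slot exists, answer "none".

08:55

Keanu ∩ Arjun: 07:05-10:10, 15:20-16:20.
Keanu ∩ Arjun ∩ Farrukh: 07:05-10:10, 15:20-16:20.
Keanu ∩ Arjun ∩ Farrukh ∩ Zane: 07:05-10:10, 15:20-16:20.
Keanu ∩ Arjun ∩ Farrukh ∩ Zane ∩ Grace: 07:05-10:10, 15:20-16:20.
Keanu ∩ Arjun ∩ Farrukh ∩ Zane ∩ Grace ∩ Kira: 07:05-10:10, 15:20-16:20.
The last common window of at least 75 minutes is 07:05-10:10; a 75-minute meeting can start as late as 08:55 and still end by 10:10.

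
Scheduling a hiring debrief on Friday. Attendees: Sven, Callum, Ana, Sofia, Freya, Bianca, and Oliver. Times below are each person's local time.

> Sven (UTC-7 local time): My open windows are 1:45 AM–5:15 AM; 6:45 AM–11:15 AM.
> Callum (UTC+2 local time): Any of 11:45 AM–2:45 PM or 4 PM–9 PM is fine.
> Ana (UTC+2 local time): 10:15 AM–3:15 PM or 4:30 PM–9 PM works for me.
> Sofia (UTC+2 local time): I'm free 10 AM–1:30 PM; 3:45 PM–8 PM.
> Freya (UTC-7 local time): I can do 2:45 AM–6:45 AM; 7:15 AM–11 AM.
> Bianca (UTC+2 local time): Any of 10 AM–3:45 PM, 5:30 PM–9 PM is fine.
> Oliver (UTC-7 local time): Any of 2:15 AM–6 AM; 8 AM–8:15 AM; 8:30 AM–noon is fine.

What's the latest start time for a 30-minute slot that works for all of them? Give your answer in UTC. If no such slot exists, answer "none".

Sven in UTC: 08:45-12:15, 13:45-18:15 (add 7h to convert from UTC-7).
Callum in UTC: 09:45-12:45, 14:00-19:00 (subtract 2h to convert from UTC+2).
Ana in UTC: 08:15-13:15, 14:30-19:00 (subtract 2h to convert from UTC+2).
Sofia in UTC: 08:00-11:30, 13:45-18:00 (subtract 2h to convert from UTC+2).
Freya in UTC: 09:45-13:45, 14:15-18:00 (add 7h to convert from UTC-7).
Bianca in UTC: 08:00-13:45, 15:30-19:00 (subtract 2h to convert from UTC+2).
Oliver in UTC: 09:15-13:00, 15:00-15:15, 15:30-19:00 (add 7h to convert from UTC-7).
Sven ∩ Callum: 09:45-12:15, 14:00-18:15.
Sven ∩ Callum ∩ Ana: 09:45-12:15, 14:30-18:15.
Sven ∩ Callum ∩ Ana ∩ Sofia: 09:45-11:30, 14:30-18:00.
Sven ∩ Callum ∩ Ana ∩ Sofia ∩ Freya: 09:45-11:30, 14:30-18:00.
Sven ∩ Callum ∩ Ana ∩ Sofia ∩ Freya ∩ Bianca: 09:45-11:30, 15:30-18:00.
Sven ∩ Callum ∩ Ana ∩ Sofia ∩ Freya ∩ Bianca ∩ Oliver: 09:45-11:30, 15:30-18:00.
The last common window of at least 30 minutes is 15:30-18:00; a 30-minute meeting can start as late as 17:30 and still end by 18:00.

17:30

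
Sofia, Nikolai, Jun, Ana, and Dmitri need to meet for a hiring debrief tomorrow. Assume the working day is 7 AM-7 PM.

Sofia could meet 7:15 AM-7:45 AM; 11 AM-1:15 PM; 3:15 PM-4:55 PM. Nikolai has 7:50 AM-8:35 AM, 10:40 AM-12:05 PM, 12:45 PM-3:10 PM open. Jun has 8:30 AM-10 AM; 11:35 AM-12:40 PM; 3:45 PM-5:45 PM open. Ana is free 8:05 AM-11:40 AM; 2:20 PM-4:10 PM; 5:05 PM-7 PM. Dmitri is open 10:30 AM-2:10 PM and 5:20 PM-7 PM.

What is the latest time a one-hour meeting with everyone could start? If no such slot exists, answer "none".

none

Sofia ∩ Nikolai: 11:00-12:05, 12:45-13:15.
Sofia ∩ Nikolai ∩ Jun: 11:35-12:05.
Sofia ∩ Nikolai ∩ Jun ∩ Ana: 11:35-11:40.
Sofia ∩ Nikolai ∩ Jun ∩ Ana ∩ Dmitri: 11:35-11:40.
No common window is at least 60 minutes long.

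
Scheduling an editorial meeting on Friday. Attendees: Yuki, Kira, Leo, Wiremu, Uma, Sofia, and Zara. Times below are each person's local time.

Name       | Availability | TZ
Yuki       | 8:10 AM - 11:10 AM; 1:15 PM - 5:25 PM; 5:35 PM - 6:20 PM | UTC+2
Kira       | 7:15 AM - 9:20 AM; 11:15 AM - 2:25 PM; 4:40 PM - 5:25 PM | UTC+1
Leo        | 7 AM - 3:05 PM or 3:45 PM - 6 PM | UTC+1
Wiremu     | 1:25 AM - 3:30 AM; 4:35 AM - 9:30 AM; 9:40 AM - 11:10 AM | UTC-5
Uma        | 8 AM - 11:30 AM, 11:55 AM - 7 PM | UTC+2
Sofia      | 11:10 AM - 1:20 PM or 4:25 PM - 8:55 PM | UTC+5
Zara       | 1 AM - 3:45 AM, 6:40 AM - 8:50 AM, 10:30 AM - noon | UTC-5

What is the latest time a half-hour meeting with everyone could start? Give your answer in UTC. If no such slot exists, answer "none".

12:55

Yuki in UTC: 06:10-09:10, 11:15-15:25, 15:35-16:20 (subtract 2h to convert from UTC+2).
Kira in UTC: 06:15-08:20, 10:15-13:25, 15:40-16:25 (subtract 1h to convert from UTC+1).
Leo in UTC: 06:00-14:05, 14:45-17:00 (subtract 1h to convert from UTC+1).
Wiremu in UTC: 06:25-08:30, 09:35-14:30, 14:40-16:10 (add 5h to convert from UTC-5).
Uma in UTC: 06:00-09:30, 09:55-17:00 (subtract 2h to convert from UTC+2).
Sofia in UTC: 06:10-08:20, 11:25-15:55 (subtract 5h to convert from UTC+5).
Zara in UTC: 06:00-08:45, 11:40-13:50, 15:30-17:00 (add 5h to convert from UTC-5).
Yuki ∩ Kira: 06:15-08:20, 11:15-13:25, 15:40-16:20.
Yuki ∩ Kira ∩ Leo: 06:15-08:20, 11:15-13:25, 15:40-16:20.
Yuki ∩ Kira ∩ Leo ∩ Wiremu: 06:25-08:20, 11:15-13:25, 15:40-16:10.
Yuki ∩ Kira ∩ Leo ∩ Wiremu ∩ Uma: 06:25-08:20, 11:15-13:25, 15:40-16:10.
Yuki ∩ Kira ∩ Leo ∩ Wiremu ∩ Uma ∩ Sofia: 06:25-08:20, 11:25-13:25, 15:40-15:55.
Yuki ∩ Kira ∩ Leo ∩ Wiremu ∩ Uma ∩ Sofia ∩ Zara: 06:25-08:20, 11:40-13:25, 15:40-15:55.
Those are the intersection windows.
The last common window of at least 30 minutes is 11:40-13:25; a 30-minute meeting can start as late as 12:55 and still end by 13:25.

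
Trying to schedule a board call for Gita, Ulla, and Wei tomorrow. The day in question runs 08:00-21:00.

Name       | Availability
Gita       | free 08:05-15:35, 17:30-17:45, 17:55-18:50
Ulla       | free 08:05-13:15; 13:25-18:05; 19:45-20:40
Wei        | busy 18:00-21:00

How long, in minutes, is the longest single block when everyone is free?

Gita free: 08:05-15:35, 17:30-17:45, 17:55-18:50.
Ulla free: 08:05-13:15, 13:25-18:05, 19:45-20:40.
Wei free: 08:00-18:00 (invert busy blocks within the working day).
Gita ∩ Ulla: 08:05-13:15, 13:25-15:35, 17:30-17:45, 17:55-18:05.
Gita ∩ Ulla ∩ Wei: 08:05-13:15, 13:25-15:35, 17:30-17:45, 17:55-18:00.
The longest is 08:05-13:15 at 310 minutes.

310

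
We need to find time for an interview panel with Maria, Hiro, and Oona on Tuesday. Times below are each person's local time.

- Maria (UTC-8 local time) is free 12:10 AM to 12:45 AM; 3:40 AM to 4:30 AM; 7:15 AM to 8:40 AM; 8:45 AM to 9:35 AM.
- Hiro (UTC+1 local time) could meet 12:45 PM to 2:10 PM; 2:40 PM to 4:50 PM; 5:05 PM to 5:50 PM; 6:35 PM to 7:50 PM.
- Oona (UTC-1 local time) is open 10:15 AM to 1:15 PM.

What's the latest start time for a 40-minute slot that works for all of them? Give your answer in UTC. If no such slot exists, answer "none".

Maria in UTC: 08:10-08:45, 11:40-12:30, 15:15-16:40, 16:45-17:35 (add 8h to convert from UTC-8).
Hiro in UTC: 11:45-13:10, 13:40-15:50, 16:05-16:50, 17:35-18:50 (subtract 1h to convert from UTC+1).
Oona in UTC: 11:15-14:15 (add 1h to convert from UTC-1).
Maria ∩ Hiro: 11:45-12:30, 15:15-15:50, 16:05-16:40, 16:45-16:50.
Maria ∩ Hiro ∩ Oona: 11:45-12:30.
The last common window of at least 40 minutes is 11:45-12:30; a 40-minute meeting can start as late as 11:50 and still end by 12:30.

11:50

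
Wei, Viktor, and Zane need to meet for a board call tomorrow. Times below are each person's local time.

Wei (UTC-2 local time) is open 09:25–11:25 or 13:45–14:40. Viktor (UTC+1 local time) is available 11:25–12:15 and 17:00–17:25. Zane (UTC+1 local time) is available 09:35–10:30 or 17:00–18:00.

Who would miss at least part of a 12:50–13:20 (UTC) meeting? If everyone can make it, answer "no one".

Wei in UTC: 11:25-13:25, 15:45-16:40 (add 2h to convert from UTC-2).
Viktor in UTC: 10:25-11:15, 16:00-16:25 (subtract 1h to convert from UTC+1).
Zane in UTC: 08:35-09:30, 16:00-17:00 (subtract 1h to convert from UTC+1).
Wei: free for 12:50-13:20. Viktor: not fully free for 12:50-13:20. Zane: not fully free for 12:50-13:20.

Viktor, Zane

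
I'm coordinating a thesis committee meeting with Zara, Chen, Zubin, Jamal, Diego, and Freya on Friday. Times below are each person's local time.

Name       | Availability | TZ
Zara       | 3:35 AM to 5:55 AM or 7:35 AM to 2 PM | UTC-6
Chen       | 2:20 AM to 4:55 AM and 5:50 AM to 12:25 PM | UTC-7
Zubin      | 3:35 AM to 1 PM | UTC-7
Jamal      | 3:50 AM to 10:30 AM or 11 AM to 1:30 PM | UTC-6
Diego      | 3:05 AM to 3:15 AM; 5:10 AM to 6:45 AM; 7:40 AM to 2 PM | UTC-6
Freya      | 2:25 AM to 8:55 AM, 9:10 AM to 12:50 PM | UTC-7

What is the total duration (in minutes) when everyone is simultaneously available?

345

Zara in UTC: 09:35-11:55, 13:35-20:00 (add 6h to convert from UTC-6).
Chen in UTC: 09:20-11:55, 12:50-19:25 (add 7h to convert from UTC-7).
Zubin in UTC: 10:35-20:00 (add 7h to convert from UTC-7).
Jamal in UTC: 09:50-16:30, 17:00-19:30 (add 6h to convert from UTC-6).
Diego in UTC: 09:05-09:15, 11:10-12:45, 13:40-20:00 (add 6h to convert from UTC-6).
Freya in UTC: 09:25-15:55, 16:10-19:50 (add 7h to convert from UTC-7).
Zara ∩ Chen: 09:35-11:55, 13:35-19:25.
Zara ∩ Chen ∩ Zubin: 10:35-11:55, 13:35-19:25.
Zara ∩ Chen ∩ Zubin ∩ Jamal: 10:35-11:55, 13:35-16:30, 17:00-19:25.
Zara ∩ Chen ∩ Zubin ∩ Jamal ∩ Diego: 11:10-11:55, 13:40-16:30, 17:00-19:25.
Zara ∩ Chen ∩ Zubin ∩ Jamal ∩ Diego ∩ Freya: 11:10-11:55, 13:40-15:55, 16:10-16:30, 17:00-19:25.
Summing the common windows: 45 + 135 + 20 + 145 = 345 minutes.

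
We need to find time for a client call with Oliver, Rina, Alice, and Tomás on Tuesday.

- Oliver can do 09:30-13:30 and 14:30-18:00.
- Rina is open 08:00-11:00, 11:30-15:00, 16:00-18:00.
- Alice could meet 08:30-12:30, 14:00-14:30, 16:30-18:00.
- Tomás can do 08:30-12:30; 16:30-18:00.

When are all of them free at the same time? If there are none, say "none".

09:30-11:00, 11:30-12:30, 16:30-18:00

Oliver ∩ Rina: 09:30-11:00, 11:30-13:30, 14:30-15:00, 16:00-18:00.
Oliver ∩ Rina ∩ Alice: 09:30-11:00, 11:30-12:30, 16:30-18:00.
Oliver ∩ Rina ∩ Alice ∩ Tomás: 09:30-11:00, 11:30-12:30, 16:30-18:00.
So the common availability across everyone is 09:30-11:00, 11:30-12:30, 16:30-18:00.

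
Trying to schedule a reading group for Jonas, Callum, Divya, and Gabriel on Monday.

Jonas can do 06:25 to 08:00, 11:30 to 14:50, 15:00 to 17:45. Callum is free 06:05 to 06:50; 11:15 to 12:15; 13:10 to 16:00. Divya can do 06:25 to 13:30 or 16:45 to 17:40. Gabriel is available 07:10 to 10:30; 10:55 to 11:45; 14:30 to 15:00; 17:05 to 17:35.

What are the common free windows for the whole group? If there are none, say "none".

Jonas ∩ Callum: 06:25-06:50, 11:30-12:15, 13:10-14:50, 15:00-16:00.
Jonas ∩ Callum ∩ Divya: 06:25-06:50, 11:30-12:15, 13:10-13:30.
Jonas ∩ Callum ∩ Divya ∩ Gabriel: 11:30-11:45.
So the common availability across everyone is 11:30-11:45.

11:30-11:45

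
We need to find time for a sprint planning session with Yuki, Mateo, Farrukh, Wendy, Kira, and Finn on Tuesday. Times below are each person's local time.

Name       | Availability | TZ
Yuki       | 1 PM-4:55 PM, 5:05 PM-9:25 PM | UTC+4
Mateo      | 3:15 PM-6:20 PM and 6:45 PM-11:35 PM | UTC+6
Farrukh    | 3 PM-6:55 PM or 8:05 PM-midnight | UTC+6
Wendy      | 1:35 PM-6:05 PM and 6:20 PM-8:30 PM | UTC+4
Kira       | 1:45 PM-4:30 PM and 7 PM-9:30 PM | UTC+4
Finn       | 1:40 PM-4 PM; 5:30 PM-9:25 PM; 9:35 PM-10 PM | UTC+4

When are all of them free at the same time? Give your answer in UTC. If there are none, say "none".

Yuki in UTC: 09:00-12:55, 13:05-17:25 (subtract 4h to convert from UTC+4).
Mateo in UTC: 09:15-12:20, 12:45-17:35 (subtract 6h to convert from UTC+6).
Farrukh in UTC: 09:00-12:55, 14:05-18:00 (subtract 6h to convert from UTC+6).
Wendy in UTC: 09:35-14:05, 14:20-16:30 (subtract 4h to convert from UTC+4).
Kira in UTC: 09:45-12:30, 15:00-17:30 (subtract 4h to convert from UTC+4).
Finn in UTC: 09:40-12:00, 13:30-17:25, 17:35-18:00 (subtract 4h to convert from UTC+4).
Yuki ∩ Mateo: 09:15-12:20, 12:45-12:55, 13:05-17:25.
Yuki ∩ Mateo ∩ Farrukh: 09:15-12:20, 12:45-12:55, 14:05-17:25.
Yuki ∩ Mateo ∩ Farrukh ∩ Wendy: 09:35-12:20, 12:45-12:55, 14:20-16:30.
Yuki ∩ Mateo ∩ Farrukh ∩ Wendy ∩ Kira: 09:45-12:20, 15:00-16:30.
Yuki ∩ Mateo ∩ Farrukh ∩ Wendy ∩ Kira ∩ Finn: 09:45-12:00, 15:00-16:30.

09:45-12:00, 15:00-16:30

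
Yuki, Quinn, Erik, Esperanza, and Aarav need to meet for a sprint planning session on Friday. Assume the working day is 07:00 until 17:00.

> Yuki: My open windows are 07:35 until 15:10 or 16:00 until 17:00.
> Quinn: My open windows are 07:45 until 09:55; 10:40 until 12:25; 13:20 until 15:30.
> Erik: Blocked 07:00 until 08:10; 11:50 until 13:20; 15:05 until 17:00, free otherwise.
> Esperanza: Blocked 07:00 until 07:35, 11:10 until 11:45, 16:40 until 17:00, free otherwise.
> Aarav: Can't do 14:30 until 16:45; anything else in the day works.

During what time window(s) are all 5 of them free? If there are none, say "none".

08:10-09:55, 10:40-11:10, 11:45-11:50, 13:20-14:30

Yuki free: 07:35-15:10, 16:00-17:00.
Quinn free: 07:45-09:55, 10:40-12:25, 13:20-15:30.
Erik free: 08:10-11:50, 13:20-15:05 (invert busy blocks within the working day).
Esperanza free: 07:35-11:10, 11:45-16:40 (invert busy blocks within the working day).
Aarav free: 07:00-14:30, 16:45-17:00 (invert busy blocks within the working day).
Yuki ∩ Quinn: 07:45-09:55, 10:40-12:25, 13:20-15:10.
Yuki ∩ Quinn ∩ Erik: 08:10-09:55, 10:40-11:50, 13:20-15:05.
Yuki ∩ Quinn ∩ Erik ∩ Esperanza: 08:10-09:55, 10:40-11:10, 11:45-11:50, 13:20-15:05.
Yuki ∩ Quinn ∩ Erik ∩ Esperanza ∩ Aarav: 08:10-09:55, 10:40-11:10, 11:45-11:50, 13:20-14:30.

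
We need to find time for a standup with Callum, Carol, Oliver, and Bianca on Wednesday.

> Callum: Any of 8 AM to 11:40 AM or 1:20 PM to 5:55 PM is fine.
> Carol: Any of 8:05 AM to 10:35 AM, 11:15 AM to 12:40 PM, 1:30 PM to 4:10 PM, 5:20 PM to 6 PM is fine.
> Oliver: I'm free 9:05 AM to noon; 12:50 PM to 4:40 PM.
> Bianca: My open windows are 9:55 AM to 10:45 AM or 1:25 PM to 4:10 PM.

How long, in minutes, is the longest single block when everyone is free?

Callum ∩ Carol: 08:05-10:35, 11:15-11:40, 13:30-16:10, 17:20-17:55.
Callum ∩ Carol ∩ Oliver: 09:05-10:35, 11:15-11:40, 13:30-16:10.
Callum ∩ Carol ∩ Oliver ∩ Bianca: 09:55-10:35, 13:30-16:10.
Those are the intersection windows.
The longest is 13:30-16:10 at 160 minutes.

160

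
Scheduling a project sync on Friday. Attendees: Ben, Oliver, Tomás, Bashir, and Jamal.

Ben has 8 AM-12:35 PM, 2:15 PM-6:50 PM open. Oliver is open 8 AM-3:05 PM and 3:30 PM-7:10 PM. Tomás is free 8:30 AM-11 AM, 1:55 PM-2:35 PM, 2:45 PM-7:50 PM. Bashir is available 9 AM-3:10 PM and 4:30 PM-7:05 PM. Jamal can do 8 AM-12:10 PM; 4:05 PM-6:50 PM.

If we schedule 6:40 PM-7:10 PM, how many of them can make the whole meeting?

Oliver and Tomás can make the full 18:40-19:10 slot — that's 2.

2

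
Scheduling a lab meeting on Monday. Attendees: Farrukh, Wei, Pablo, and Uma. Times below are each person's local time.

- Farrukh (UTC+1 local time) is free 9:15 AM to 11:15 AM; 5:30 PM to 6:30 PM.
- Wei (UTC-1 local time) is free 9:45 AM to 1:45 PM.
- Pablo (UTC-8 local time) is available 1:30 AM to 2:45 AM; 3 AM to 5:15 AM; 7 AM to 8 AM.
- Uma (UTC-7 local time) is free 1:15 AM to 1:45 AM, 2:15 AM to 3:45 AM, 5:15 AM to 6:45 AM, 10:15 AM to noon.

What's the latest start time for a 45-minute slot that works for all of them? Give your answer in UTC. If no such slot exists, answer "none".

none

Farrukh in UTC: 08:15-10:15, 16:30-17:30 (subtract 1h to convert from UTC+1).
Wei in UTC: 10:45-14:45 (add 1h to convert from UTC-1).
Pablo in UTC: 09:30-10:45, 11:00-13:15, 15:00-16:00 (add 8h to convert from UTC-8).
Uma in UTC: 08:15-08:45, 09:15-10:45, 12:15-13:45, 17:15-19:00 (add 7h to convert from UTC-7).
Farrukh ∩ Wei: ∅.
Farrukh ∩ Wei ∩ Pablo: ∅.
Farrukh ∩ Wei ∩ Pablo ∩ Uma: ∅.
There is no time when everyone is free.
No common window is at least 45 minutes long.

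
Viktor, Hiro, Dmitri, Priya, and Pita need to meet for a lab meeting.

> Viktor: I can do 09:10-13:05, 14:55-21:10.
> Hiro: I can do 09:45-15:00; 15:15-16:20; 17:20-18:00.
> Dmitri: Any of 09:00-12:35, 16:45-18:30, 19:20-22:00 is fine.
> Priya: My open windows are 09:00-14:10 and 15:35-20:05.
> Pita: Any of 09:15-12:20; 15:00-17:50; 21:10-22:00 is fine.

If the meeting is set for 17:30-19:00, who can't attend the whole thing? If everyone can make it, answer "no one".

Dmitri, Hiro, Pita

Viktor: free for 17:30-19:00. Hiro: not fully free for 17:30-19:00. Dmitri: not fully free for 17:30-19:00. Priya: free for 17:30-19:00. Pita: not fully free for 17:30-19:00.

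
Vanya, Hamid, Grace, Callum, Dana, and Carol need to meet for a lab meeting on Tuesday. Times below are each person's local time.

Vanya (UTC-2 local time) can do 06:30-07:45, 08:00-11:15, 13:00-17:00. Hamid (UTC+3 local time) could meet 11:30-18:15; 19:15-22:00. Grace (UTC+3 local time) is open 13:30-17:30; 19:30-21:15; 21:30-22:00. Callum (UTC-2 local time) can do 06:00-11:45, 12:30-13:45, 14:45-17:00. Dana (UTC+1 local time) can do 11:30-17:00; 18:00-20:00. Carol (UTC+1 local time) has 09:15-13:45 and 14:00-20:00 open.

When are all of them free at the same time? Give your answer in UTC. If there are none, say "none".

10:30-12:45, 13:00-13:15, 17:00-18:15, 18:30-19:00

Vanya in UTC: 08:30-09:45, 10:00-13:15, 15:00-19:00 (add 2h to convert from UTC-2).
Hamid in UTC: 08:30-15:15, 16:15-19:00 (subtract 3h to convert from UTC+3).
Grace in UTC: 10:30-14:30, 16:30-18:15, 18:30-19:00 (subtract 3h to convert from UTC+3).
Callum in UTC: 08:00-13:45, 14:30-15:45, 16:45-19:00 (add 2h to convert from UTC-2).
Dana in UTC: 10:30-16:00, 17:00-19:00 (subtract 1h to convert from UTC+1).
Carol in UTC: 08:15-12:45, 13:00-19:00 (subtract 1h to convert from UTC+1).
Vanya ∩ Hamid: 08:30-09:45, 10:00-13:15, 15:00-15:15, 16:15-19:00.
Vanya ∩ Hamid ∩ Grace: 10:30-13:15, 16:30-18:15, 18:30-19:00.
Vanya ∩ Hamid ∩ Grace ∩ Callum: 10:30-13:15, 16:45-18:15, 18:30-19:00.
Vanya ∩ Hamid ∩ Grace ∩ Callum ∩ Dana: 10:30-13:15, 17:00-18:15, 18:30-19:00.
Vanya ∩ Hamid ∩ Grace ∩ Callum ∩ Dana ∩ Carol: 10:30-12:45, 13:00-13:15, 17:00-18:15, 18:30-19:00.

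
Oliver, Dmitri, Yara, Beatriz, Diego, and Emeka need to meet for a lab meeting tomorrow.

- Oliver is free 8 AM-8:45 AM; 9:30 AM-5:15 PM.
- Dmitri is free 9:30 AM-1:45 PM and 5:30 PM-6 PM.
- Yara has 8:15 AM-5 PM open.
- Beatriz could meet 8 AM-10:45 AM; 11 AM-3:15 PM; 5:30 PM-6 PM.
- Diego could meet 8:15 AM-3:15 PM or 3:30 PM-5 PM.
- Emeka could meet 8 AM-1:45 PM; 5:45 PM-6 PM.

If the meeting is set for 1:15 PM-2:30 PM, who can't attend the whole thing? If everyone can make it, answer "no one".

Dmitri, Emeka

Oliver: free for 13:15-14:30. Dmitri: not fully free for 13:15-14:30. Yara: free for 13:15-14:30. Beatriz: free for 13:15-14:30. Diego: free for 13:15-14:30. Emeka: not fully free for 13:15-14:30.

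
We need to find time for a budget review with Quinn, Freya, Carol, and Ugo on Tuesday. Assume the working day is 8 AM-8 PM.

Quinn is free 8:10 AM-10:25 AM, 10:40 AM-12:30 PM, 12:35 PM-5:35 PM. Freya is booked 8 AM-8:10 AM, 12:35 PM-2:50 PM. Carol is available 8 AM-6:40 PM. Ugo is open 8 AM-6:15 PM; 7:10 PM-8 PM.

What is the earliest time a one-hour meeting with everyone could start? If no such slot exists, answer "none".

08:10

Quinn free: 08:10-10:25, 10:40-12:30, 12:35-17:35.
Freya free: 08:10-12:35, 14:50-20:00 (invert busy blocks within the working day).
Carol free: 08:00-18:40.
Ugo free: 08:00-18:15, 19:10-20:00.
Quinn ∩ Freya: 08:10-10:25, 10:40-12:30, 14:50-17:35.
Quinn ∩ Freya ∩ Carol: 08:10-10:25, 10:40-12:30, 14:50-17:35.
Quinn ∩ Freya ∩ Carol ∩ Ugo: 08:10-10:25, 10:40-12:30, 14:50-17:35.
The first common window of at least 60 minutes is 08:10-10:25, so the earliest start is 08:10.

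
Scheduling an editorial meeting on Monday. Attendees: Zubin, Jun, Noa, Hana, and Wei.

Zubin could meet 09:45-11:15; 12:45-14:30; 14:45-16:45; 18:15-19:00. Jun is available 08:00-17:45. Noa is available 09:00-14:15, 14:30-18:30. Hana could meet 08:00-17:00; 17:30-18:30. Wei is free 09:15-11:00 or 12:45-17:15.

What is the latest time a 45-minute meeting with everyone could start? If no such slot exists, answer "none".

Zubin ∩ Jun: 09:45-11:15, 12:45-14:30, 14:45-16:45.
Zubin ∩ Jun ∩ Noa: 09:45-11:15, 12:45-14:15, 14:45-16:45.
Zubin ∩ Jun ∩ Noa ∩ Hana: 09:45-11:15, 12:45-14:15, 14:45-16:45.
Zubin ∩ Jun ∩ Noa ∩ Hana ∩ Wei: 09:45-11:00, 12:45-14:15, 14:45-16:45.
The last common window of at least 45 minutes is 14:45-16:45; a 45-minute meeting can start as late as 16:00 and still end by 16:45.

16:00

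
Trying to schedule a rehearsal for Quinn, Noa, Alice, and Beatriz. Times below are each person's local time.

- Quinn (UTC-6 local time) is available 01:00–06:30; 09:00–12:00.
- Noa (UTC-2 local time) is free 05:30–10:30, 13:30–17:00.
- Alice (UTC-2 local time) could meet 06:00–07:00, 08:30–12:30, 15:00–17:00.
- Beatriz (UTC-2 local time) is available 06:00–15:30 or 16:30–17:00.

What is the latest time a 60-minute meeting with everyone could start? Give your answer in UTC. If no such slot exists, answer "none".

Quinn in UTC: 07:00-12:30, 15:00-18:00 (add 6h to convert from UTC-6).
Noa in UTC: 07:30-12:30, 15:30-19:00 (add 2h to convert from UTC-2).
Alice in UTC: 08:00-09:00, 10:30-14:30, 17:00-19:00 (add 2h to convert from UTC-2).
Beatriz in UTC: 08:00-17:30, 18:30-19:00 (add 2h to convert from UTC-2).
Quinn ∩ Noa: 07:30-12:30, 15:30-18:00.
Quinn ∩ Noa ∩ Alice: 08:00-09:00, 10:30-12:30, 17:00-18:00.
Quinn ∩ Noa ∩ Alice ∩ Beatriz: 08:00-09:00, 10:30-12:30, 17:00-17:30.
The last common window of at least 60 minutes is 10:30-12:30; a 60-minute meeting can start as late as 11:30 and still end by 12:30.

11:30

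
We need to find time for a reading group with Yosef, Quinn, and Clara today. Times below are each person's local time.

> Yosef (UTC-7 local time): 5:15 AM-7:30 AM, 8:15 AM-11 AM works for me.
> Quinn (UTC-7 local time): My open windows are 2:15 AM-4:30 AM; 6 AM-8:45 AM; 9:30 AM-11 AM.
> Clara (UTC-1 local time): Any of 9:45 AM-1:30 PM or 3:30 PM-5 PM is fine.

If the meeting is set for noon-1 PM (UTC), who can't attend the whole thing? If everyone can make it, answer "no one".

Quinn, Yosef

Yosef in UTC: 12:15-14:30, 15:15-18:00 (add 7h to convert from UTC-7).
Quinn in UTC: 09:15-11:30, 13:00-15:45, 16:30-18:00 (add 7h to convert from UTC-7).
Clara in UTC: 10:45-14:30, 16:30-18:00 (add 1h to convert from UTC-1).
Yosef: not fully free for 12:00-13:00. Quinn: not fully free for 12:00-13:00. Clara: free for 12:00-13:00.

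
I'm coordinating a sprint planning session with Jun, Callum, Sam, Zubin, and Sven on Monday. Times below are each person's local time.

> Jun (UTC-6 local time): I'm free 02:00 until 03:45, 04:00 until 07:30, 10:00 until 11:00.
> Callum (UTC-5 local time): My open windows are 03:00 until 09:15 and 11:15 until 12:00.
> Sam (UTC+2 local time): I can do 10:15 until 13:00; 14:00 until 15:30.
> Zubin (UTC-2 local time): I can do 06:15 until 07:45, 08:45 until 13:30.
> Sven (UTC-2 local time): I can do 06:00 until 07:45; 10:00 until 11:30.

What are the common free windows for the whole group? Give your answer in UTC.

08:15-09:45, 12:00-13:30

Jun in UTC: 08:00-09:45, 10:00-13:30, 16:00-17:00 (add 6h to convert from UTC-6).
Callum in UTC: 08:00-14:15, 16:15-17:00 (add 5h to convert from UTC-5).
Sam in UTC: 08:15-11:00, 12:00-13:30 (subtract 2h to convert from UTC+2).
Zubin in UTC: 08:15-09:45, 10:45-15:30 (add 2h to convert from UTC-2).
Sven in UTC: 08:00-09:45, 12:00-13:30 (add 2h to convert from UTC-2).
Jun ∩ Callum: 08:00-09:45, 10:00-13:30, 16:15-17:00.
Jun ∩ Callum ∩ Sam: 08:15-09:45, 10:00-11:00, 12:00-13:30.
Jun ∩ Callum ∩ Sam ∩ Zubin: 08:15-09:45, 10:45-11:00, 12:00-13:30.
Jun ∩ Callum ∩ Sam ∩ Zubin ∩ Sven: 08:15-09:45, 12:00-13:30.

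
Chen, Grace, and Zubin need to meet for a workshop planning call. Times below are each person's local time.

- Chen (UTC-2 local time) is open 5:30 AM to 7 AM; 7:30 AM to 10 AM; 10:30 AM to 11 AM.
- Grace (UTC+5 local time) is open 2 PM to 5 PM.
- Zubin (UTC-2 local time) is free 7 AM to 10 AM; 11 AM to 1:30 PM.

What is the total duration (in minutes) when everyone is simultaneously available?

Chen in UTC: 07:30-09:00, 09:30-12:00, 12:30-13:00 (add 2h to convert from UTC-2).
Grace in UTC: 09:00-12:00 (subtract 5h to convert from UTC+5).
Zubin in UTC: 09:00-12:00, 13:00-15:30 (add 2h to convert from UTC-2).
Chen ∩ Grace: 09:30-12:00.
Chen ∩ Grace ∩ Zubin: 09:30-12:00.
That's a single block of 150 minutes.

150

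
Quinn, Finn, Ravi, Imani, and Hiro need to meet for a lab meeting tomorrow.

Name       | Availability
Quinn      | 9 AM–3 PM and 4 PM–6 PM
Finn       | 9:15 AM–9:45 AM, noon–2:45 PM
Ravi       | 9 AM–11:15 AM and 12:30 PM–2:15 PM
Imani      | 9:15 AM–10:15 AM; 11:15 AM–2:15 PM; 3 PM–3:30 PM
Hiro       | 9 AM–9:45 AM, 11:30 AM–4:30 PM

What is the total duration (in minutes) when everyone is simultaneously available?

Quinn ∩ Finn: 09:15-09:45, 12:00-14:45.
Quinn ∩ Finn ∩ Ravi: 09:15-09:45, 12:30-14:15.
Quinn ∩ Finn ∩ Ravi ∩ Imani: 09:15-09:45, 12:30-14:15.
Quinn ∩ Finn ∩ Ravi ∩ Imani ∩ Hiro: 09:15-09:45, 12:30-14:15.
Those are the intersection windows.
Summing the common windows: 30 + 105 = 135 minutes.

135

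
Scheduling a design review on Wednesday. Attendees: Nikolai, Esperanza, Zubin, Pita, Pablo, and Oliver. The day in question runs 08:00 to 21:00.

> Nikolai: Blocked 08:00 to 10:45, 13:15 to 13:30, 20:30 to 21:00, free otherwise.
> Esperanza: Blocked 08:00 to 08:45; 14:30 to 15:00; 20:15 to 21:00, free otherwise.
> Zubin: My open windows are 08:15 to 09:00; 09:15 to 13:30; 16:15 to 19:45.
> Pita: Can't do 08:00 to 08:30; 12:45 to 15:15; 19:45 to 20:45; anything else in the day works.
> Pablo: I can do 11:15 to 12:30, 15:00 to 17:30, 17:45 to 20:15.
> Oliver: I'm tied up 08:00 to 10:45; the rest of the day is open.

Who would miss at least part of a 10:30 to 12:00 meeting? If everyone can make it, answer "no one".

Nikolai free: 10:45-13:15, 13:30-20:30 (invert busy blocks within the working day).
Esperanza free: 08:45-14:30, 15:00-20:15 (invert busy blocks within the working day).
Zubin free: 08:15-09:00, 09:15-13:30, 16:15-19:45.
Pita free: 08:30-12:45, 15:15-19:45, 20:45-21:00 (invert busy blocks within the working day).
Pablo free: 11:15-12:30, 15:00-17:30, 17:45-20:15.
Oliver free: 10:45-21:00 (invert busy blocks within the working day).
Nikolai: not fully free for 10:30-12:00. Esperanza: free for 10:30-12:00. Zubin: free for 10:30-12:00. Pita: free for 10:30-12:00. Pablo: not fully free for 10:30-12:00. Oliver: not fully free for 10:30-12:00.

Nikolai, Oliver, Pablo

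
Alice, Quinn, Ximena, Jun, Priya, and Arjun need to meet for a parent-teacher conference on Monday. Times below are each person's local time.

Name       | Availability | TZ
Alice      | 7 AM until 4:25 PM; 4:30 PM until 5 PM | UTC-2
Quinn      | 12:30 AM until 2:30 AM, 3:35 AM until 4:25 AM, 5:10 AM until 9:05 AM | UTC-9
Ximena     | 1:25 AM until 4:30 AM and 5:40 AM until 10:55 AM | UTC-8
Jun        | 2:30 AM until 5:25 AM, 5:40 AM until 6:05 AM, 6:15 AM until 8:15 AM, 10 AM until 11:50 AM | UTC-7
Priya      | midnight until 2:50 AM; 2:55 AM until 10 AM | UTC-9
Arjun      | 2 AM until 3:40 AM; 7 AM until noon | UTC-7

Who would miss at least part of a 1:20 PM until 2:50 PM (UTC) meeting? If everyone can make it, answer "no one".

Alice in UTC: 09:00-18:25, 18:30-19:00 (add 2h to convert from UTC-2).
Quinn in UTC: 09:30-11:30, 12:35-13:25, 14:10-18:05 (add 9h to convert from UTC-9).
Ximena in UTC: 09:25-12:30, 13:40-18:55 (add 8h to convert from UTC-8).
Jun in UTC: 09:30-12:25, 12:40-13:05, 13:15-15:15, 17:00-18:50 (add 7h to convert from UTC-7).
Priya in UTC: 09:00-11:50, 11:55-19:00 (add 9h to convert from UTC-9).
Arjun in UTC: 09:00-10:40, 14:00-19:00 (add 7h to convert from UTC-7).
Alice: free for 13:20-14:50. Quinn: not fully free for 13:20-14:50. Ximena: not fully free for 13:20-14:50. Jun: free for 13:20-14:50. Priya: free for 13:20-14:50. Arjun: not fully free for 13:20-14:50.

Arjun, Quinn, Ximena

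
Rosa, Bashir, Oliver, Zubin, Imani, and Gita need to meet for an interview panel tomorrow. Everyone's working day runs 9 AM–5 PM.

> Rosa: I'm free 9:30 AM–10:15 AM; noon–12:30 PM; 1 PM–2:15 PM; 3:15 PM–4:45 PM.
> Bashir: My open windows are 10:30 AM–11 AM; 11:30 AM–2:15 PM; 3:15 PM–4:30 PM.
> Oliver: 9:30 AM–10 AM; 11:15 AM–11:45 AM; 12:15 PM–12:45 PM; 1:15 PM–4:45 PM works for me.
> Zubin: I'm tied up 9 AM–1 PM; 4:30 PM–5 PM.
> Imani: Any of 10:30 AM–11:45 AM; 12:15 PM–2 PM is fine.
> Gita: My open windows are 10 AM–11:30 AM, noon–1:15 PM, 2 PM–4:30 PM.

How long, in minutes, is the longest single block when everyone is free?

0

Rosa free: 09:30-10:15, 12:00-12:30, 13:00-14:15, 15:15-16:45.
Bashir free: 10:30-11:00, 11:30-14:15, 15:15-16:30.
Oliver free: 09:30-10:00, 11:15-11:45, 12:15-12:45, 13:15-16:45.
Zubin free: 13:00-16:30 (invert busy blocks within the working day).
Imani free: 10:30-11:45, 12:15-14:00.
Gita free: 10:00-11:30, 12:00-13:15, 14:00-16:30.
Rosa ∩ Bashir: 12:00-12:30, 13:00-14:15, 15:15-16:30.
Rosa ∩ Bashir ∩ Oliver: 12:15-12:30, 13:15-14:15, 15:15-16:30.
Rosa ∩ Bashir ∩ Oliver ∩ Zubin: 13:15-14:15, 15:15-16:30.
Rosa ∩ Bashir ∩ Oliver ∩ Zubin ∩ Imani: 13:15-14:00.
Rosa ∩ Bashir ∩ Oliver ∩ Zubin ∩ Imani ∩ Gita: ∅.
There is no time when everyone is free.
No common window exists, so the longest block is 0 minutes.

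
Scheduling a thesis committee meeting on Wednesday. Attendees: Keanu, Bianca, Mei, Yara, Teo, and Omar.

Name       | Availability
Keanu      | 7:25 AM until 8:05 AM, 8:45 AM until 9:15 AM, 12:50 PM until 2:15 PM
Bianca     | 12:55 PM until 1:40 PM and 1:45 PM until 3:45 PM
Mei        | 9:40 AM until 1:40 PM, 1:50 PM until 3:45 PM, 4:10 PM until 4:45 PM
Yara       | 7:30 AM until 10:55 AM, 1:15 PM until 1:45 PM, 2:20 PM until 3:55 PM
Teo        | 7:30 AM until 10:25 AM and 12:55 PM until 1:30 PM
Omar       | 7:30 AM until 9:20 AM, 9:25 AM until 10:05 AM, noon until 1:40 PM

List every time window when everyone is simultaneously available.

Keanu ∩ Bianca: 12:55-13:40, 13:45-14:15.
Keanu ∩ Bianca ∩ Mei: 12:55-13:40, 13:50-14:15.
Keanu ∩ Bianca ∩ Mei ∩ Yara: 13:15-13:40.
Keanu ∩ Bianca ∩ Mei ∩ Yara ∩ Teo: 13:15-13:30.
Keanu ∩ Bianca ∩ Mei ∩ Yara ∩ Teo ∩ Omar: 13:15-13:30.

13:15-13:30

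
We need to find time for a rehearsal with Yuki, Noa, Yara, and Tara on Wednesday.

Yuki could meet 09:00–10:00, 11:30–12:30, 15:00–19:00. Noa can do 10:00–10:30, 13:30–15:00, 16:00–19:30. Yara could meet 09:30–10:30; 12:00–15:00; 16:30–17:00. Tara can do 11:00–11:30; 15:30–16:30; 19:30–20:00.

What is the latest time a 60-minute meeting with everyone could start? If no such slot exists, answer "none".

Yuki ∩ Noa: 16:00-19:00.
Yuki ∩ Noa ∩ Yara: 16:30-17:00.
Yuki ∩ Noa ∩ Yara ∩ Tara: ∅.
There is no time when everyone is free.
No common window is at least 60 minutes long.

none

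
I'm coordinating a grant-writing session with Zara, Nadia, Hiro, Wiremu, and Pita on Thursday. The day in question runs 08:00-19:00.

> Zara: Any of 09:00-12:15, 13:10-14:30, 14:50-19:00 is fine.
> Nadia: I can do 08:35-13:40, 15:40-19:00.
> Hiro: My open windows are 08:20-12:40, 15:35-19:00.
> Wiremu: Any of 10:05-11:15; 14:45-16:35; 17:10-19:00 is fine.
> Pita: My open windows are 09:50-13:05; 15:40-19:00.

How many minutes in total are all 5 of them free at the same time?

Zara ∩ Nadia: 09:00-12:15, 13:10-13:40, 15:40-19:00.
Zara ∩ Nadia ∩ Hiro: 09:00-12:15, 15:40-19:00.
Zara ∩ Nadia ∩ Hiro ∩ Wiremu: 10:05-11:15, 15:40-16:35, 17:10-19:00.
Zara ∩ Nadia ∩ Hiro ∩ Wiremu ∩ Pita: 10:05-11:15, 15:40-16:35, 17:10-19:00.
So the common availability across everyone is 10:05-11:15, 15:40-16:35, 17:10-19:00.
Summing the common windows: 70 + 55 + 110 = 235 minutes.

235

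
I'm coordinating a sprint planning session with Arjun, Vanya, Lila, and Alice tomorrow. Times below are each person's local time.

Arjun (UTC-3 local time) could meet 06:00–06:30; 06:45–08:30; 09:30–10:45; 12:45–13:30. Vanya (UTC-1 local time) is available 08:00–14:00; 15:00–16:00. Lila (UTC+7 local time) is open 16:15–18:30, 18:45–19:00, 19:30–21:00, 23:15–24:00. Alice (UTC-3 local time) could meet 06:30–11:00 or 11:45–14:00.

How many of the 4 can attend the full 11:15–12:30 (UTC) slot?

2

Arjun in UTC: 09:00-09:30, 09:45-11:30, 12:30-13:45, 15:45-16:30 (add 3h to convert from UTC-3).
Vanya in UTC: 09:00-15:00, 16:00-17:00 (add 1h to convert from UTC-1).
Lila in UTC: 09:15-11:30, 11:45-12:00, 12:30-14:00, 16:15-17:00 (subtract 7h to convert from UTC+7).
Alice in UTC: 09:30-14:00, 14:45-17:00 (add 3h to convert from UTC-3).
Vanya and Alice can make the full 11:15-12:30 slot — that's 2.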